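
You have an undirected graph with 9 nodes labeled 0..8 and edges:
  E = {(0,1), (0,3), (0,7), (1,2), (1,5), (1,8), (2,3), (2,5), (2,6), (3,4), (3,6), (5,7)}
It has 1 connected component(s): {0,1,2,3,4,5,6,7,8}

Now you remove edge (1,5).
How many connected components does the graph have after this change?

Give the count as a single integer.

Answer: 1

Derivation:
Initial component count: 1
Remove (1,5): not a bridge. Count unchanged: 1.
  After removal, components: {0,1,2,3,4,5,6,7,8}
New component count: 1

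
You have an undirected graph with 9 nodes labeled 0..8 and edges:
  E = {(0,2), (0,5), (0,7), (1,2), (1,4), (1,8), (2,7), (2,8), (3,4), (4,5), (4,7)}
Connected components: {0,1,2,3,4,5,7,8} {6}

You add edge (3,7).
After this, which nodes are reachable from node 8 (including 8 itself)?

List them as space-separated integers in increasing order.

Answer: 0 1 2 3 4 5 7 8

Derivation:
Before: nodes reachable from 8: {0,1,2,3,4,5,7,8}
Adding (3,7): both endpoints already in same component. Reachability from 8 unchanged.
After: nodes reachable from 8: {0,1,2,3,4,5,7,8}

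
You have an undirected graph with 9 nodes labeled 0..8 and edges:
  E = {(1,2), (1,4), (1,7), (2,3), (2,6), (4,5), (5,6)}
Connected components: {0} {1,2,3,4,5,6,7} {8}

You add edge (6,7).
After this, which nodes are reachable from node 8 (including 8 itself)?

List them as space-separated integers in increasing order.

Before: nodes reachable from 8: {8}
Adding (6,7): both endpoints already in same component. Reachability from 8 unchanged.
After: nodes reachable from 8: {8}

Answer: 8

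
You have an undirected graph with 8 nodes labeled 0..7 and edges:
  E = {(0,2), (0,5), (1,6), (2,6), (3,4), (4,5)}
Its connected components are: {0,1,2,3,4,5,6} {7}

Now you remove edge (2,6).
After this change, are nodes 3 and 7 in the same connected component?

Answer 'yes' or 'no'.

Answer: no

Derivation:
Initial components: {0,1,2,3,4,5,6} {7}
Removing edge (2,6): it was a bridge — component count 2 -> 3.
New components: {0,2,3,4,5} {1,6} {7}
Are 3 and 7 in the same component? no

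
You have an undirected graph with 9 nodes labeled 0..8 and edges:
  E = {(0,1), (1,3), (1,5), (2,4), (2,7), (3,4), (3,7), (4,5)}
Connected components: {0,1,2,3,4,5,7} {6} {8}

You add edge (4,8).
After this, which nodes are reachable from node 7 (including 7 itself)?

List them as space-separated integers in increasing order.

Before: nodes reachable from 7: {0,1,2,3,4,5,7}
Adding (4,8): merges 7's component with another. Reachability grows.
After: nodes reachable from 7: {0,1,2,3,4,5,7,8}

Answer: 0 1 2 3 4 5 7 8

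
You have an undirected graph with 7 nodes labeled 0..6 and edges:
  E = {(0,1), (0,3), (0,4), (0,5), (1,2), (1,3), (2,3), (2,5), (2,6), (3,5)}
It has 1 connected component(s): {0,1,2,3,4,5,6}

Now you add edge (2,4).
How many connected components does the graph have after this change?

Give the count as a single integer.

Answer: 1

Derivation:
Initial component count: 1
Add (2,4): endpoints already in same component. Count unchanged: 1.
New component count: 1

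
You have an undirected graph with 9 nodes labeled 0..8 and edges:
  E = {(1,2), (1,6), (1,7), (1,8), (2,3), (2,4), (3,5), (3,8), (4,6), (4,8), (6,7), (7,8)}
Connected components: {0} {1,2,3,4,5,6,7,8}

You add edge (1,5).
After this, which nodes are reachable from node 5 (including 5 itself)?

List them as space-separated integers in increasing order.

Answer: 1 2 3 4 5 6 7 8

Derivation:
Before: nodes reachable from 5: {1,2,3,4,5,6,7,8}
Adding (1,5): both endpoints already in same component. Reachability from 5 unchanged.
After: nodes reachable from 5: {1,2,3,4,5,6,7,8}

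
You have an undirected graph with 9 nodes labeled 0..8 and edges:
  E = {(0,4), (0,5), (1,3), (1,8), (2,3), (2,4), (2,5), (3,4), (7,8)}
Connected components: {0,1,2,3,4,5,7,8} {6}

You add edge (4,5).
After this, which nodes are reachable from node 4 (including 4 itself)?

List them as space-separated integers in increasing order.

Answer: 0 1 2 3 4 5 7 8

Derivation:
Before: nodes reachable from 4: {0,1,2,3,4,5,7,8}
Adding (4,5): both endpoints already in same component. Reachability from 4 unchanged.
After: nodes reachable from 4: {0,1,2,3,4,5,7,8}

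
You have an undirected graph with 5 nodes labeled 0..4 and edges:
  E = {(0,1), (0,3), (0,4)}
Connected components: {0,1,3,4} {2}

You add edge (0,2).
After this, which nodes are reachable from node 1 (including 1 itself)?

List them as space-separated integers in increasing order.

Before: nodes reachable from 1: {0,1,3,4}
Adding (0,2): merges 1's component with another. Reachability grows.
After: nodes reachable from 1: {0,1,2,3,4}

Answer: 0 1 2 3 4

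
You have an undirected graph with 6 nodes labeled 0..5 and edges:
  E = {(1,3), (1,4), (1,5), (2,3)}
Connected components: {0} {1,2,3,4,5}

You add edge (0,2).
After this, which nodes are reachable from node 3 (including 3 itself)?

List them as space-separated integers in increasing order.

Answer: 0 1 2 3 4 5

Derivation:
Before: nodes reachable from 3: {1,2,3,4,5}
Adding (0,2): merges 3's component with another. Reachability grows.
After: nodes reachable from 3: {0,1,2,3,4,5}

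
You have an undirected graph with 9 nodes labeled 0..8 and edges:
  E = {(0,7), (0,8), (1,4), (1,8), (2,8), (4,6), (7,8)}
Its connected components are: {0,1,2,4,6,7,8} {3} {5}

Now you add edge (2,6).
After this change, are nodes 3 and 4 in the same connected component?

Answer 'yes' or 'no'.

Initial components: {0,1,2,4,6,7,8} {3} {5}
Adding edge (2,6): both already in same component {0,1,2,4,6,7,8}. No change.
New components: {0,1,2,4,6,7,8} {3} {5}
Are 3 and 4 in the same component? no

Answer: no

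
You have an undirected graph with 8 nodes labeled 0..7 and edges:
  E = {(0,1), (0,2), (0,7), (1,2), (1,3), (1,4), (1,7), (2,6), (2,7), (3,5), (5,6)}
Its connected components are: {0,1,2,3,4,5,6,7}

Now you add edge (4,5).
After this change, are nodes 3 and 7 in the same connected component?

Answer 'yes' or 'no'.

Initial components: {0,1,2,3,4,5,6,7}
Adding edge (4,5): both already in same component {0,1,2,3,4,5,6,7}. No change.
New components: {0,1,2,3,4,5,6,7}
Are 3 and 7 in the same component? yes

Answer: yes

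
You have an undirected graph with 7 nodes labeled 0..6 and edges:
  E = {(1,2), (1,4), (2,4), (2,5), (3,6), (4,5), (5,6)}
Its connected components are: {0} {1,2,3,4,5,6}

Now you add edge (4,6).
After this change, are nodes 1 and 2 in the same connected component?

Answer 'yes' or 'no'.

Initial components: {0} {1,2,3,4,5,6}
Adding edge (4,6): both already in same component {1,2,3,4,5,6}. No change.
New components: {0} {1,2,3,4,5,6}
Are 1 and 2 in the same component? yes

Answer: yes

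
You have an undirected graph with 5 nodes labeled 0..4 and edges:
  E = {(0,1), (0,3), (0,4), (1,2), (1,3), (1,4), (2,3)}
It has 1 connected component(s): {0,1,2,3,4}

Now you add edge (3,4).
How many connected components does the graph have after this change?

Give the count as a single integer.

Answer: 1

Derivation:
Initial component count: 1
Add (3,4): endpoints already in same component. Count unchanged: 1.
New component count: 1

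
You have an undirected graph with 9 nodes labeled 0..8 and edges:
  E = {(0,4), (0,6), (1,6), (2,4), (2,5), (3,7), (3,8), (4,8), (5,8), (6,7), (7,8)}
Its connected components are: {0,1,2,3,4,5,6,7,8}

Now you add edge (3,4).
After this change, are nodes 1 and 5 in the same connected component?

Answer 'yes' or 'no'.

Initial components: {0,1,2,3,4,5,6,7,8}
Adding edge (3,4): both already in same component {0,1,2,3,4,5,6,7,8}. No change.
New components: {0,1,2,3,4,5,6,7,8}
Are 1 and 5 in the same component? yes

Answer: yes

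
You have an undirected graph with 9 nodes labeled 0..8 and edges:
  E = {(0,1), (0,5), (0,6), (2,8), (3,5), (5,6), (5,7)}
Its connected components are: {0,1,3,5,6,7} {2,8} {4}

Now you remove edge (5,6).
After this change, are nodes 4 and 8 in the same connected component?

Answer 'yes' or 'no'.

Initial components: {0,1,3,5,6,7} {2,8} {4}
Removing edge (5,6): not a bridge — component count unchanged at 3.
New components: {0,1,3,5,6,7} {2,8} {4}
Are 4 and 8 in the same component? no

Answer: no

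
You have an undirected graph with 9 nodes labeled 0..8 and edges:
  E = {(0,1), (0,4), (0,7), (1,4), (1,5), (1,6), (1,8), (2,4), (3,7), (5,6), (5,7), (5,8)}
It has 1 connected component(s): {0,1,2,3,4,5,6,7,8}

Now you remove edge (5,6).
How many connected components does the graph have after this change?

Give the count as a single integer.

Answer: 1

Derivation:
Initial component count: 1
Remove (5,6): not a bridge. Count unchanged: 1.
  After removal, components: {0,1,2,3,4,5,6,7,8}
New component count: 1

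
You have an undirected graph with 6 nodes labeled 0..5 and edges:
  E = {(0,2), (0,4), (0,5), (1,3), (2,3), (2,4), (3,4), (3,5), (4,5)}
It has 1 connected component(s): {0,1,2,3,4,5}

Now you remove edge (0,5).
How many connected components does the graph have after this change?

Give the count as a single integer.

Initial component count: 1
Remove (0,5): not a bridge. Count unchanged: 1.
  After removal, components: {0,1,2,3,4,5}
New component count: 1

Answer: 1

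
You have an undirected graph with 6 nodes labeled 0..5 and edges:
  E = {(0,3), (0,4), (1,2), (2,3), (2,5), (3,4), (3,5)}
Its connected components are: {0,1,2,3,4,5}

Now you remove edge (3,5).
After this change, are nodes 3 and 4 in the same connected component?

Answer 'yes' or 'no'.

Answer: yes

Derivation:
Initial components: {0,1,2,3,4,5}
Removing edge (3,5): not a bridge — component count unchanged at 1.
New components: {0,1,2,3,4,5}
Are 3 and 4 in the same component? yes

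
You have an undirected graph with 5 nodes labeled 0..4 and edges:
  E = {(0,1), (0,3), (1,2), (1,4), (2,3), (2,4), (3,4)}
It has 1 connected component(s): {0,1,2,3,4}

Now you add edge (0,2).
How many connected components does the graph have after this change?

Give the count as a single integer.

Answer: 1

Derivation:
Initial component count: 1
Add (0,2): endpoints already in same component. Count unchanged: 1.
New component count: 1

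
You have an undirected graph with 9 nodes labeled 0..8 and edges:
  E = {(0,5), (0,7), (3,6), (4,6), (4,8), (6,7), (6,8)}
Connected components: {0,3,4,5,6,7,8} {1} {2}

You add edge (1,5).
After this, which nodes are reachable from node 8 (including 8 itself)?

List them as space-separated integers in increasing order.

Before: nodes reachable from 8: {0,3,4,5,6,7,8}
Adding (1,5): merges 8's component with another. Reachability grows.
After: nodes reachable from 8: {0,1,3,4,5,6,7,8}

Answer: 0 1 3 4 5 6 7 8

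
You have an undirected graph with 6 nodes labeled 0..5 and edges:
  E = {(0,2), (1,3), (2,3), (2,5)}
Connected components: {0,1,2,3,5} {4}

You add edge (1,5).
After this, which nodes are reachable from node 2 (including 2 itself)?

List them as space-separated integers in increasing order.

Before: nodes reachable from 2: {0,1,2,3,5}
Adding (1,5): both endpoints already in same component. Reachability from 2 unchanged.
After: nodes reachable from 2: {0,1,2,3,5}

Answer: 0 1 2 3 5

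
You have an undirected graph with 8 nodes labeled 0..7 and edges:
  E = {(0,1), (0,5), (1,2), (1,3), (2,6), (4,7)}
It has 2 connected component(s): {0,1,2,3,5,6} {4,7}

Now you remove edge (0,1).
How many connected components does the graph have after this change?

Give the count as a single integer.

Initial component count: 2
Remove (0,1): it was a bridge. Count increases: 2 -> 3.
  After removal, components: {0,5} {1,2,3,6} {4,7}
New component count: 3

Answer: 3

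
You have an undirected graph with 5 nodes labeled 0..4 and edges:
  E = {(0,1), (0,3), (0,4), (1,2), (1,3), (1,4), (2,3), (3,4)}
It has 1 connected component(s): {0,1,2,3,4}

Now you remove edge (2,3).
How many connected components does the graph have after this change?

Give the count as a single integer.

Answer: 1

Derivation:
Initial component count: 1
Remove (2,3): not a bridge. Count unchanged: 1.
  After removal, components: {0,1,2,3,4}
New component count: 1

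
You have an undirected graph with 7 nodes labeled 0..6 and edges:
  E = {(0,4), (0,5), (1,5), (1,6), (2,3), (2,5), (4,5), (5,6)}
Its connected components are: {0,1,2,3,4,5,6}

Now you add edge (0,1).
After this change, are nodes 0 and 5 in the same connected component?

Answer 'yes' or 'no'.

Initial components: {0,1,2,3,4,5,6}
Adding edge (0,1): both already in same component {0,1,2,3,4,5,6}. No change.
New components: {0,1,2,3,4,5,6}
Are 0 and 5 in the same component? yes

Answer: yes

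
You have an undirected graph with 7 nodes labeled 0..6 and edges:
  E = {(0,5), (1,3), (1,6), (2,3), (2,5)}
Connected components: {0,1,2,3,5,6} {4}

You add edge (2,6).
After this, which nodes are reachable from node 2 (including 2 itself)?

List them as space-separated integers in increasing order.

Before: nodes reachable from 2: {0,1,2,3,5,6}
Adding (2,6): both endpoints already in same component. Reachability from 2 unchanged.
After: nodes reachable from 2: {0,1,2,3,5,6}

Answer: 0 1 2 3 5 6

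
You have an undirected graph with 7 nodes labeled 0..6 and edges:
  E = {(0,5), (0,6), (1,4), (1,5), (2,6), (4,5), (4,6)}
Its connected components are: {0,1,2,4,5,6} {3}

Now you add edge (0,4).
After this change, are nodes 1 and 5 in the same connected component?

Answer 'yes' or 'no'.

Initial components: {0,1,2,4,5,6} {3}
Adding edge (0,4): both already in same component {0,1,2,4,5,6}. No change.
New components: {0,1,2,4,5,6} {3}
Are 1 and 5 in the same component? yes

Answer: yes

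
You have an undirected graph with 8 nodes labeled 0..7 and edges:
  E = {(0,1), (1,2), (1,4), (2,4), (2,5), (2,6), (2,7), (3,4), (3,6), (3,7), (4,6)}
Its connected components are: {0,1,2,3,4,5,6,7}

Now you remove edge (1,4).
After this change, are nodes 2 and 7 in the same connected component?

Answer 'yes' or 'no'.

Answer: yes

Derivation:
Initial components: {0,1,2,3,4,5,6,7}
Removing edge (1,4): not a bridge — component count unchanged at 1.
New components: {0,1,2,3,4,5,6,7}
Are 2 and 7 in the same component? yes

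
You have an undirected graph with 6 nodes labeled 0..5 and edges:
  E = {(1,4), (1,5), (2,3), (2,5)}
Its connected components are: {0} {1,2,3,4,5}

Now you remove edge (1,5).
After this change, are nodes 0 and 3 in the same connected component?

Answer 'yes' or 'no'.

Initial components: {0} {1,2,3,4,5}
Removing edge (1,5): it was a bridge — component count 2 -> 3.
New components: {0} {1,4} {2,3,5}
Are 0 and 3 in the same component? no

Answer: no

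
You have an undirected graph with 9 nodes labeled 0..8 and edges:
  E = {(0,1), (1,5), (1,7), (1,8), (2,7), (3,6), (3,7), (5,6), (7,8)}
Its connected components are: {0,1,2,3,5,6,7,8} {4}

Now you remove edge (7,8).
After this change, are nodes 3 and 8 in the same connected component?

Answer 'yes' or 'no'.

Initial components: {0,1,2,3,5,6,7,8} {4}
Removing edge (7,8): not a bridge — component count unchanged at 2.
New components: {0,1,2,3,5,6,7,8} {4}
Are 3 and 8 in the same component? yes

Answer: yes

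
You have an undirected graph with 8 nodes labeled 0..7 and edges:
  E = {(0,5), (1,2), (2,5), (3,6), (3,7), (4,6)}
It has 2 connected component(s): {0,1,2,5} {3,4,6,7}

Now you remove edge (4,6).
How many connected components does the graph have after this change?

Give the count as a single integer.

Answer: 3

Derivation:
Initial component count: 2
Remove (4,6): it was a bridge. Count increases: 2 -> 3.
  After removal, components: {0,1,2,5} {3,6,7} {4}
New component count: 3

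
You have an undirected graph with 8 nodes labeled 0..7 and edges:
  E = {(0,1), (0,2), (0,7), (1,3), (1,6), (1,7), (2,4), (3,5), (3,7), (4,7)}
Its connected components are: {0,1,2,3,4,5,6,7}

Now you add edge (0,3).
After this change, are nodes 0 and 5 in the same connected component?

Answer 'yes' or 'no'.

Answer: yes

Derivation:
Initial components: {0,1,2,3,4,5,6,7}
Adding edge (0,3): both already in same component {0,1,2,3,4,5,6,7}. No change.
New components: {0,1,2,3,4,5,6,7}
Are 0 and 5 in the same component? yes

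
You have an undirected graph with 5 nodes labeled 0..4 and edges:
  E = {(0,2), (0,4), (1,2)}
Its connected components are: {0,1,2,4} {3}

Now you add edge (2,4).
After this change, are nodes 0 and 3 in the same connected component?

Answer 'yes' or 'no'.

Initial components: {0,1,2,4} {3}
Adding edge (2,4): both already in same component {0,1,2,4}. No change.
New components: {0,1,2,4} {3}
Are 0 and 3 in the same component? no

Answer: no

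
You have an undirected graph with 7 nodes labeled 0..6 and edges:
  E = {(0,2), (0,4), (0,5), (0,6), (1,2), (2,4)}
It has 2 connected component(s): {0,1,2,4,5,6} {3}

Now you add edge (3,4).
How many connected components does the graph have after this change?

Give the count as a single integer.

Answer: 1

Derivation:
Initial component count: 2
Add (3,4): merges two components. Count decreases: 2 -> 1.
New component count: 1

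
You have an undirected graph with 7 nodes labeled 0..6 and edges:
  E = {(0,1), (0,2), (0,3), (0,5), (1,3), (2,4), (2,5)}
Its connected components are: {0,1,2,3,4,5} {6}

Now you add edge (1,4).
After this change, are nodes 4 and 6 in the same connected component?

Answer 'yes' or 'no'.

Answer: no

Derivation:
Initial components: {0,1,2,3,4,5} {6}
Adding edge (1,4): both already in same component {0,1,2,3,4,5}. No change.
New components: {0,1,2,3,4,5} {6}
Are 4 and 6 in the same component? no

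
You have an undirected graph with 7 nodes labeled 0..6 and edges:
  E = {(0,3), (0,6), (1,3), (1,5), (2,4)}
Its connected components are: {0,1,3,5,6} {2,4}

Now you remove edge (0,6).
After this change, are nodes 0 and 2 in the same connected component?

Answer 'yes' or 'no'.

Initial components: {0,1,3,5,6} {2,4}
Removing edge (0,6): it was a bridge — component count 2 -> 3.
New components: {0,1,3,5} {2,4} {6}
Are 0 and 2 in the same component? no

Answer: no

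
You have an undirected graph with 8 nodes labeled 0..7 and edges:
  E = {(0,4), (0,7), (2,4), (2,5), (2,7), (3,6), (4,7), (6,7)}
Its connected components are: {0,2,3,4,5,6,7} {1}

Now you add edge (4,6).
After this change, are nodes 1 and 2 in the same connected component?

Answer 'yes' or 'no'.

Initial components: {0,2,3,4,5,6,7} {1}
Adding edge (4,6): both already in same component {0,2,3,4,5,6,7}. No change.
New components: {0,2,3,4,5,6,7} {1}
Are 1 and 2 in the same component? no

Answer: no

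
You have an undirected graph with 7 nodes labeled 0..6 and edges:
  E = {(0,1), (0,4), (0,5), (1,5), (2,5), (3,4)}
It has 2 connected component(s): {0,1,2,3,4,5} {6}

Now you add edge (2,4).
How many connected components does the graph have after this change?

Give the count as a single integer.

Answer: 2

Derivation:
Initial component count: 2
Add (2,4): endpoints already in same component. Count unchanged: 2.
New component count: 2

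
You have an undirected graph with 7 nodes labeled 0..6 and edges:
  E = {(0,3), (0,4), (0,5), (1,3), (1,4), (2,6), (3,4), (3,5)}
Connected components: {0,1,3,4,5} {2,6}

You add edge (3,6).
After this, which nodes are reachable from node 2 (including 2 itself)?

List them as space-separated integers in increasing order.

Before: nodes reachable from 2: {2,6}
Adding (3,6): merges 2's component with another. Reachability grows.
After: nodes reachable from 2: {0,1,2,3,4,5,6}

Answer: 0 1 2 3 4 5 6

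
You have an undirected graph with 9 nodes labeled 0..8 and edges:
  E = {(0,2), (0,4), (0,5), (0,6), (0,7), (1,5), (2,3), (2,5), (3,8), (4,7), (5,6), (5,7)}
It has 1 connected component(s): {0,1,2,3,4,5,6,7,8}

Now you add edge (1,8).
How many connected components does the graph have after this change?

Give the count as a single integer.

Answer: 1

Derivation:
Initial component count: 1
Add (1,8): endpoints already in same component. Count unchanged: 1.
New component count: 1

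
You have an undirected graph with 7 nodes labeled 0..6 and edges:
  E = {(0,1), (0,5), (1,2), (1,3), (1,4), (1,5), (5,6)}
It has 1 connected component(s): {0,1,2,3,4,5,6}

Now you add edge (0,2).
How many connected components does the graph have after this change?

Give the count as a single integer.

Answer: 1

Derivation:
Initial component count: 1
Add (0,2): endpoints already in same component. Count unchanged: 1.
New component count: 1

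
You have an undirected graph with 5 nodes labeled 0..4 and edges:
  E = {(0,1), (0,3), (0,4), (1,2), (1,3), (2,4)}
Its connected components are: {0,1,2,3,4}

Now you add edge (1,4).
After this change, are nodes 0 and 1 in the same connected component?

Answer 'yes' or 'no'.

Initial components: {0,1,2,3,4}
Adding edge (1,4): both already in same component {0,1,2,3,4}. No change.
New components: {0,1,2,3,4}
Are 0 and 1 in the same component? yes

Answer: yes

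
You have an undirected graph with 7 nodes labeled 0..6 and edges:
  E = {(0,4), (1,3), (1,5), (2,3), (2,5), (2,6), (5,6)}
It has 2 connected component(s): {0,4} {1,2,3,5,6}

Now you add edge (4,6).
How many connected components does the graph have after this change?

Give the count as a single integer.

Answer: 1

Derivation:
Initial component count: 2
Add (4,6): merges two components. Count decreases: 2 -> 1.
New component count: 1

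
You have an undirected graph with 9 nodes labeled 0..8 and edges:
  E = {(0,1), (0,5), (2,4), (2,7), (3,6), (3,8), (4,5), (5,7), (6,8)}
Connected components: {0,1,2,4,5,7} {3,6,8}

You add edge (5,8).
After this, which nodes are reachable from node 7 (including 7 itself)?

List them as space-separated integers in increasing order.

Before: nodes reachable from 7: {0,1,2,4,5,7}
Adding (5,8): merges 7's component with another. Reachability grows.
After: nodes reachable from 7: {0,1,2,3,4,5,6,7,8}

Answer: 0 1 2 3 4 5 6 7 8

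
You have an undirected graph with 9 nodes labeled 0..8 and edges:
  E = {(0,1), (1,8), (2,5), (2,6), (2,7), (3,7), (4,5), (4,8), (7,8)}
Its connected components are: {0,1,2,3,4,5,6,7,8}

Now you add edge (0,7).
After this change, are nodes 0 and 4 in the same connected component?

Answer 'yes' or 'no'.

Initial components: {0,1,2,3,4,5,6,7,8}
Adding edge (0,7): both already in same component {0,1,2,3,4,5,6,7,8}. No change.
New components: {0,1,2,3,4,5,6,7,8}
Are 0 and 4 in the same component? yes

Answer: yes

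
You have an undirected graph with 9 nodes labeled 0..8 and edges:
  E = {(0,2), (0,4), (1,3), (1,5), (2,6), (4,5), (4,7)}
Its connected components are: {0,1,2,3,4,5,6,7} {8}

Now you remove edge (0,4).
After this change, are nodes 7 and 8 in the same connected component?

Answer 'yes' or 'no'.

Initial components: {0,1,2,3,4,5,6,7} {8}
Removing edge (0,4): it was a bridge — component count 2 -> 3.
New components: {0,2,6} {1,3,4,5,7} {8}
Are 7 and 8 in the same component? no

Answer: no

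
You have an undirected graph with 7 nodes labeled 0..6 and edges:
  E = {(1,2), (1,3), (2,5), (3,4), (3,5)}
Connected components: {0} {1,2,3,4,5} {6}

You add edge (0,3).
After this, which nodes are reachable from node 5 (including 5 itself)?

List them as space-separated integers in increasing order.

Answer: 0 1 2 3 4 5

Derivation:
Before: nodes reachable from 5: {1,2,3,4,5}
Adding (0,3): merges 5's component with another. Reachability grows.
After: nodes reachable from 5: {0,1,2,3,4,5}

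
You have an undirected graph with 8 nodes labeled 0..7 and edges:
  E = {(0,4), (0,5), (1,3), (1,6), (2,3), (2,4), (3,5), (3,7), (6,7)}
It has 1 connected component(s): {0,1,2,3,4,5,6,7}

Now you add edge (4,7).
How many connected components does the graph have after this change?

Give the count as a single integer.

Initial component count: 1
Add (4,7): endpoints already in same component. Count unchanged: 1.
New component count: 1

Answer: 1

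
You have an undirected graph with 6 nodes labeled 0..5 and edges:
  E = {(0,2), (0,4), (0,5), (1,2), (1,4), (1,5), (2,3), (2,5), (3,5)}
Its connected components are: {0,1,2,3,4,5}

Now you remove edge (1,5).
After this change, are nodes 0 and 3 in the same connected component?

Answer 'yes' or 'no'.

Answer: yes

Derivation:
Initial components: {0,1,2,3,4,5}
Removing edge (1,5): not a bridge — component count unchanged at 1.
New components: {0,1,2,3,4,5}
Are 0 and 3 in the same component? yes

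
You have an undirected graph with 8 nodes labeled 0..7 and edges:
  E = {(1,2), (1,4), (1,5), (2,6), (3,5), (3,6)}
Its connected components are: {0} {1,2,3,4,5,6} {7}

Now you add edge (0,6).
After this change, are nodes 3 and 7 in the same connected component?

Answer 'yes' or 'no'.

Answer: no

Derivation:
Initial components: {0} {1,2,3,4,5,6} {7}
Adding edge (0,6): merges {0} and {1,2,3,4,5,6}.
New components: {0,1,2,3,4,5,6} {7}
Are 3 and 7 in the same component? no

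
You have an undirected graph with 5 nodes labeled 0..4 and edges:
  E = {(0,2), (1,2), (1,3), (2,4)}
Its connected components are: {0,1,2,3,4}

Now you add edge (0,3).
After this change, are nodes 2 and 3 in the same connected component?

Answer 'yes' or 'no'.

Initial components: {0,1,2,3,4}
Adding edge (0,3): both already in same component {0,1,2,3,4}. No change.
New components: {0,1,2,3,4}
Are 2 and 3 in the same component? yes

Answer: yes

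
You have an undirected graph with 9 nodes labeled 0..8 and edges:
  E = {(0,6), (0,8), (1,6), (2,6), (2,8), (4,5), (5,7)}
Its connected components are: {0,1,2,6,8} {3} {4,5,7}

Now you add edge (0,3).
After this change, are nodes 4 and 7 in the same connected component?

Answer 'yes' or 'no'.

Initial components: {0,1,2,6,8} {3} {4,5,7}
Adding edge (0,3): merges {0,1,2,6,8} and {3}.
New components: {0,1,2,3,6,8} {4,5,7}
Are 4 and 7 in the same component? yes

Answer: yes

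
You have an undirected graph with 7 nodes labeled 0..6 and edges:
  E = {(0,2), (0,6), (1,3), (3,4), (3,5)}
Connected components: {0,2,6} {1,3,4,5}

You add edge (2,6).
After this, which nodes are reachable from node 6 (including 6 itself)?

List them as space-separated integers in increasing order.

Answer: 0 2 6

Derivation:
Before: nodes reachable from 6: {0,2,6}
Adding (2,6): both endpoints already in same component. Reachability from 6 unchanged.
After: nodes reachable from 6: {0,2,6}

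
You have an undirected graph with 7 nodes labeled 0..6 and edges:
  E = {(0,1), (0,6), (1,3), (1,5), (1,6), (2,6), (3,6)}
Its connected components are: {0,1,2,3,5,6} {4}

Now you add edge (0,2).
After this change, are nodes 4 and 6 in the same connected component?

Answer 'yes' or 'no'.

Initial components: {0,1,2,3,5,6} {4}
Adding edge (0,2): both already in same component {0,1,2,3,5,6}. No change.
New components: {0,1,2,3,5,6} {4}
Are 4 and 6 in the same component? no

Answer: no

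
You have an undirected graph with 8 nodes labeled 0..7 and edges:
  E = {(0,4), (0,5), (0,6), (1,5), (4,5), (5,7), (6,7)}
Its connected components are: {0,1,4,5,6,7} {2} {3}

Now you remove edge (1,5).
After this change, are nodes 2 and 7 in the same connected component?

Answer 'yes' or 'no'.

Answer: no

Derivation:
Initial components: {0,1,4,5,6,7} {2} {3}
Removing edge (1,5): it was a bridge — component count 3 -> 4.
New components: {0,4,5,6,7} {1} {2} {3}
Are 2 and 7 in the same component? no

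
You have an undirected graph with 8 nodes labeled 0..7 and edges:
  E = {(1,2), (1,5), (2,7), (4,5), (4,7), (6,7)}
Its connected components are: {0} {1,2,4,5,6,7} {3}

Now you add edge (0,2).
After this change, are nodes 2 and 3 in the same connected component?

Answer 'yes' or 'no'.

Initial components: {0} {1,2,4,5,6,7} {3}
Adding edge (0,2): merges {0} and {1,2,4,5,6,7}.
New components: {0,1,2,4,5,6,7} {3}
Are 2 and 3 in the same component? no

Answer: no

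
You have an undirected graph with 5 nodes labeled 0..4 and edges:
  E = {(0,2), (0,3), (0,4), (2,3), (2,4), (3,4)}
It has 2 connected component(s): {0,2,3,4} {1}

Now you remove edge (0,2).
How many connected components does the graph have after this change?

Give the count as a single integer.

Initial component count: 2
Remove (0,2): not a bridge. Count unchanged: 2.
  After removal, components: {0,2,3,4} {1}
New component count: 2

Answer: 2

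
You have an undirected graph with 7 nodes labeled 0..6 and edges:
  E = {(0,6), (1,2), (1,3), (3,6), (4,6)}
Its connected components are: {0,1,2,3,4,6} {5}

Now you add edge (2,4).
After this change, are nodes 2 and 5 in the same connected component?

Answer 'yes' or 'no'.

Initial components: {0,1,2,3,4,6} {5}
Adding edge (2,4): both already in same component {0,1,2,3,4,6}. No change.
New components: {0,1,2,3,4,6} {5}
Are 2 and 5 in the same component? no

Answer: no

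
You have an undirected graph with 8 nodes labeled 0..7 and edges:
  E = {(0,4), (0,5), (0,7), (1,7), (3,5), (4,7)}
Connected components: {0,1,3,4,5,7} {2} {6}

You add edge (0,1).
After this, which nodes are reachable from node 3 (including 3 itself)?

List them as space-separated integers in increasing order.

Answer: 0 1 3 4 5 7

Derivation:
Before: nodes reachable from 3: {0,1,3,4,5,7}
Adding (0,1): both endpoints already in same component. Reachability from 3 unchanged.
After: nodes reachable from 3: {0,1,3,4,5,7}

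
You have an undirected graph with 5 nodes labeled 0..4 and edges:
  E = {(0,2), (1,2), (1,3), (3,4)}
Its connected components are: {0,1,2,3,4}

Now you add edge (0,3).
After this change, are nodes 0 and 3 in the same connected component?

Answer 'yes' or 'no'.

Initial components: {0,1,2,3,4}
Adding edge (0,3): both already in same component {0,1,2,3,4}. No change.
New components: {0,1,2,3,4}
Are 0 and 3 in the same component? yes

Answer: yes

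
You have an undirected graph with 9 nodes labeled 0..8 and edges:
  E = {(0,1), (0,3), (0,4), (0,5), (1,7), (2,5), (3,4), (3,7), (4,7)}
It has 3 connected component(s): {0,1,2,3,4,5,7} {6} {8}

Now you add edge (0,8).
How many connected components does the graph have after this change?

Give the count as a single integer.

Answer: 2

Derivation:
Initial component count: 3
Add (0,8): merges two components. Count decreases: 3 -> 2.
New component count: 2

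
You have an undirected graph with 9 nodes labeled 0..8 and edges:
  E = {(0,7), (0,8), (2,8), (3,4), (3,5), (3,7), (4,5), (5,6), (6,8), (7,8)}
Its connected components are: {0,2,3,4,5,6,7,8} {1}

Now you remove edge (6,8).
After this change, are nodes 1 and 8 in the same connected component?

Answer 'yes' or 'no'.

Initial components: {0,2,3,4,5,6,7,8} {1}
Removing edge (6,8): not a bridge — component count unchanged at 2.
New components: {0,2,3,4,5,6,7,8} {1}
Are 1 and 8 in the same component? no

Answer: no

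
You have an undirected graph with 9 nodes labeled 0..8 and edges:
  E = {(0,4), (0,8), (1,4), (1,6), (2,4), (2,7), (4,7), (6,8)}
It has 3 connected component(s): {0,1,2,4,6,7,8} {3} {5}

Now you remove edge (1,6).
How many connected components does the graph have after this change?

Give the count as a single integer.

Answer: 3

Derivation:
Initial component count: 3
Remove (1,6): not a bridge. Count unchanged: 3.
  After removal, components: {0,1,2,4,6,7,8} {3} {5}
New component count: 3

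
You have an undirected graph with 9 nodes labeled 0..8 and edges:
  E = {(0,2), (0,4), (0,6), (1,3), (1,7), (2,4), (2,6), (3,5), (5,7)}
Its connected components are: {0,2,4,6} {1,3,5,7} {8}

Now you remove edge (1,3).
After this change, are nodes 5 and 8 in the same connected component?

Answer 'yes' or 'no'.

Initial components: {0,2,4,6} {1,3,5,7} {8}
Removing edge (1,3): not a bridge — component count unchanged at 3.
New components: {0,2,4,6} {1,3,5,7} {8}
Are 5 and 8 in the same component? no

Answer: no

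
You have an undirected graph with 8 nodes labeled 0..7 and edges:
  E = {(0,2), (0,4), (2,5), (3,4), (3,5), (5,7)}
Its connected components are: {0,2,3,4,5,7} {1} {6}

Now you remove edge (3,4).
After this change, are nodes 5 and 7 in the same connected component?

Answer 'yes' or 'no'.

Answer: yes

Derivation:
Initial components: {0,2,3,4,5,7} {1} {6}
Removing edge (3,4): not a bridge — component count unchanged at 3.
New components: {0,2,3,4,5,7} {1} {6}
Are 5 and 7 in the same component? yes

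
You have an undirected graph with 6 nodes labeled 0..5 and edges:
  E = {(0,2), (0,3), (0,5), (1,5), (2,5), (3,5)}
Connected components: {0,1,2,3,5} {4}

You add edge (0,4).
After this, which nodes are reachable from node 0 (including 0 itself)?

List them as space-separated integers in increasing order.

Before: nodes reachable from 0: {0,1,2,3,5}
Adding (0,4): merges 0's component with another. Reachability grows.
After: nodes reachable from 0: {0,1,2,3,4,5}

Answer: 0 1 2 3 4 5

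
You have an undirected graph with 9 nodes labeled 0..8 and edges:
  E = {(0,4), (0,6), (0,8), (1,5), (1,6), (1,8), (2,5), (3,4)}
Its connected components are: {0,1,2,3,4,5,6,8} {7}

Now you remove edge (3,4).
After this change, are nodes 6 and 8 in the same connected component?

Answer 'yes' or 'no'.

Initial components: {0,1,2,3,4,5,6,8} {7}
Removing edge (3,4): it was a bridge — component count 2 -> 3.
New components: {0,1,2,4,5,6,8} {3} {7}
Are 6 and 8 in the same component? yes

Answer: yes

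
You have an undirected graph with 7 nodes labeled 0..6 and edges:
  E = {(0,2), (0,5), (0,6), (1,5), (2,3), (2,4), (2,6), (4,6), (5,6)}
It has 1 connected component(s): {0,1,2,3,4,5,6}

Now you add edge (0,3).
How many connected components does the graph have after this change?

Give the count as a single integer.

Initial component count: 1
Add (0,3): endpoints already in same component. Count unchanged: 1.
New component count: 1

Answer: 1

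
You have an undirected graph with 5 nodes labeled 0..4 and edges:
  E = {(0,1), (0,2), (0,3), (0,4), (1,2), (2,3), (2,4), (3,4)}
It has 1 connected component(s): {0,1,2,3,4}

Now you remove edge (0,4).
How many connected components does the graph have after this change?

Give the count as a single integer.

Initial component count: 1
Remove (0,4): not a bridge. Count unchanged: 1.
  After removal, components: {0,1,2,3,4}
New component count: 1

Answer: 1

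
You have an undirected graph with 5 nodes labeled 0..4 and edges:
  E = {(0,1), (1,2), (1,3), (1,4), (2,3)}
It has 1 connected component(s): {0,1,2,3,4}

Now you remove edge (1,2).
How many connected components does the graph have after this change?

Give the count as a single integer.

Initial component count: 1
Remove (1,2): not a bridge. Count unchanged: 1.
  After removal, components: {0,1,2,3,4}
New component count: 1

Answer: 1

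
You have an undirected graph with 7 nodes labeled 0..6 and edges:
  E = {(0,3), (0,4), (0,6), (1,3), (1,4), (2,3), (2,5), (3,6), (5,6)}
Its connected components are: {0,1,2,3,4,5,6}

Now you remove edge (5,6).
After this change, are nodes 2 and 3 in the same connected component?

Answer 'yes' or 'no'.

Initial components: {0,1,2,3,4,5,6}
Removing edge (5,6): not a bridge — component count unchanged at 1.
New components: {0,1,2,3,4,5,6}
Are 2 and 3 in the same component? yes

Answer: yes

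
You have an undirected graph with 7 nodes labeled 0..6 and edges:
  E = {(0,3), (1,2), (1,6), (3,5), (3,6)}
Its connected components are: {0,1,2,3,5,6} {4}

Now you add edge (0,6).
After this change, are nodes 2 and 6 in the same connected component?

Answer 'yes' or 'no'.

Initial components: {0,1,2,3,5,6} {4}
Adding edge (0,6): both already in same component {0,1,2,3,5,6}. No change.
New components: {0,1,2,3,5,6} {4}
Are 2 and 6 in the same component? yes

Answer: yes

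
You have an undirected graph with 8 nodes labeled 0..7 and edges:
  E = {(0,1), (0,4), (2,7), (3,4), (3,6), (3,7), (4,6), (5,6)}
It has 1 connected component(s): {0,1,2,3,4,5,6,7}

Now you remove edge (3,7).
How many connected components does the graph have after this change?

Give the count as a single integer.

Answer: 2

Derivation:
Initial component count: 1
Remove (3,7): it was a bridge. Count increases: 1 -> 2.
  After removal, components: {0,1,3,4,5,6} {2,7}
New component count: 2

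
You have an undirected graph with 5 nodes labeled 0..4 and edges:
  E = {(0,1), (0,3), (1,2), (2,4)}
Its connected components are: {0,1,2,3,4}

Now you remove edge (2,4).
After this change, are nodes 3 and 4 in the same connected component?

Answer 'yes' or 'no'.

Initial components: {0,1,2,3,4}
Removing edge (2,4): it was a bridge — component count 1 -> 2.
New components: {0,1,2,3} {4}
Are 3 and 4 in the same component? no

Answer: no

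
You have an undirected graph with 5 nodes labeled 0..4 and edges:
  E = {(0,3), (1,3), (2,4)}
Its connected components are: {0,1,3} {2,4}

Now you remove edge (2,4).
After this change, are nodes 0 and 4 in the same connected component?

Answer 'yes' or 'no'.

Answer: no

Derivation:
Initial components: {0,1,3} {2,4}
Removing edge (2,4): it was a bridge — component count 2 -> 3.
New components: {0,1,3} {2} {4}
Are 0 and 4 in the same component? no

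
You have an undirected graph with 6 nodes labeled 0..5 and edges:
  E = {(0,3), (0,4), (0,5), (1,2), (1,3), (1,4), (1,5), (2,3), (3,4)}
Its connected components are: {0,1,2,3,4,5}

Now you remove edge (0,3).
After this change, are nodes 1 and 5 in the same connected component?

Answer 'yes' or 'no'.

Initial components: {0,1,2,3,4,5}
Removing edge (0,3): not a bridge — component count unchanged at 1.
New components: {0,1,2,3,4,5}
Are 1 and 5 in the same component? yes

Answer: yes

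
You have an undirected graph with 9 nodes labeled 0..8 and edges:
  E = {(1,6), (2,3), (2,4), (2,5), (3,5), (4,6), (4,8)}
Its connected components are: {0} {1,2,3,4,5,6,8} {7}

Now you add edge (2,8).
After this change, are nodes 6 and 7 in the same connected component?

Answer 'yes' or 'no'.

Answer: no

Derivation:
Initial components: {0} {1,2,3,4,5,6,8} {7}
Adding edge (2,8): both already in same component {1,2,3,4,5,6,8}. No change.
New components: {0} {1,2,3,4,5,6,8} {7}
Are 6 and 7 in the same component? no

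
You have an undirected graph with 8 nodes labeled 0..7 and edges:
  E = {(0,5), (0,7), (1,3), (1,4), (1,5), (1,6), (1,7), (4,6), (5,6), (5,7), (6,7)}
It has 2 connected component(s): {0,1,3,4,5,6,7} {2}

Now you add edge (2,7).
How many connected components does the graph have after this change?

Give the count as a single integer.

Answer: 1

Derivation:
Initial component count: 2
Add (2,7): merges two components. Count decreases: 2 -> 1.
New component count: 1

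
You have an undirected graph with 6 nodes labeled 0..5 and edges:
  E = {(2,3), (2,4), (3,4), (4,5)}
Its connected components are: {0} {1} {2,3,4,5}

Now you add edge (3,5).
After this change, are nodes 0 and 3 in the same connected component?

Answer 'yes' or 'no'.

Initial components: {0} {1} {2,3,4,5}
Adding edge (3,5): both already in same component {2,3,4,5}. No change.
New components: {0} {1} {2,3,4,5}
Are 0 and 3 in the same component? no

Answer: no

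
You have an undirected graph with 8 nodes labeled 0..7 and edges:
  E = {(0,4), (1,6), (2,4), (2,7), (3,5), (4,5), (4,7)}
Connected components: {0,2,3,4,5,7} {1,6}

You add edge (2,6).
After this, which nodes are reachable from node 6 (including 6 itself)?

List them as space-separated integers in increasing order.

Answer: 0 1 2 3 4 5 6 7

Derivation:
Before: nodes reachable from 6: {1,6}
Adding (2,6): merges 6's component with another. Reachability grows.
After: nodes reachable from 6: {0,1,2,3,4,5,6,7}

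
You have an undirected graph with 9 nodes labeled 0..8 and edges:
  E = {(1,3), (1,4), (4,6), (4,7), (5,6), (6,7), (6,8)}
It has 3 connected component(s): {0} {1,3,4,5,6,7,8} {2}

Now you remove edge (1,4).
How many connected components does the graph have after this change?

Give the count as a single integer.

Answer: 4

Derivation:
Initial component count: 3
Remove (1,4): it was a bridge. Count increases: 3 -> 4.
  After removal, components: {0} {1,3} {2} {4,5,6,7,8}
New component count: 4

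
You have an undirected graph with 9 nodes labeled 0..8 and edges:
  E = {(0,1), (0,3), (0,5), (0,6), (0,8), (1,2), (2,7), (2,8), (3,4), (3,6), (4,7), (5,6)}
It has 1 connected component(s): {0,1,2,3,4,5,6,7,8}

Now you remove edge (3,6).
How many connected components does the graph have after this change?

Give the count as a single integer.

Answer: 1

Derivation:
Initial component count: 1
Remove (3,6): not a bridge. Count unchanged: 1.
  After removal, components: {0,1,2,3,4,5,6,7,8}
New component count: 1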